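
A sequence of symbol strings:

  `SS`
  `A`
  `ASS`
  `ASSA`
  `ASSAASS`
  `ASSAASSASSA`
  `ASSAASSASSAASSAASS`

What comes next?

Each term (from the third on) is the previous term followed by the one before it: term 3 = A·SS = ASS.
So term 8 is ASSAASSASSAASSAASS·ASSAASSASSA.

ASSAASSASSAASSAASSASSAASSASSA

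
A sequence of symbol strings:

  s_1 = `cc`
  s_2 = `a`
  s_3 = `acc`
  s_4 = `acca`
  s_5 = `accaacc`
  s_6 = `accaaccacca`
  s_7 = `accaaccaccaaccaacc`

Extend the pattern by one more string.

accaaccaccaaccaaccaccaaccacca

From term 3 onward, concatenate the last term with the second-to-last: a·cc = acc, acc·a = acca, …
The next term joins accaaccaccaaccaacc and accaaccacca.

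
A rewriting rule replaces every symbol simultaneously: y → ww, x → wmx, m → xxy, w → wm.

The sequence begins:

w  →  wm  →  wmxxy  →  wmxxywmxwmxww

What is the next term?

wmxxywmxwmxwwwmxxywmxwmxxywmxwmwm

Replace each of the 13 characters of wmxxywmxwmxww in place — wm xxy wmx wmx ww wm xxy wmx wm xxy wmx wm wm — and concatenate.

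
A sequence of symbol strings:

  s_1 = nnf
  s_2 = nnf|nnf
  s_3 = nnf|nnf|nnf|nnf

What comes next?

s(k+1) = s(k)·|·s(k) — each term doubles the last with '|' between the halves.
Doubling nnf|nnf|nnf|nnf with '|' between the halves:

nnf|nnf|nnf|nnf|nnf|nnf|nnf|nnf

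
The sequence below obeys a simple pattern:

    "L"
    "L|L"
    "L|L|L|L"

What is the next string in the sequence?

L|L|L|L|L|L|L|L

Each string is two copies of the previous one joined by '|'.
So the next term is two copies of L|L|L|L with '|' between the halves.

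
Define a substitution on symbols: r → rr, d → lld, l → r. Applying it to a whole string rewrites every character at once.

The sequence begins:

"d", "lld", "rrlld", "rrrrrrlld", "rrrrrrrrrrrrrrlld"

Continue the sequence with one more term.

rrrrrrrrrrrrrrrrrrrrrrrrrrrrrrlld

φ(rrrrrrrrrrrrrrlld) expands symbol-by-symbol to rr rr rr rr rr rr rr rr rr rr rr rr rr rr r r lld; joining the 17 pieces gives the next term.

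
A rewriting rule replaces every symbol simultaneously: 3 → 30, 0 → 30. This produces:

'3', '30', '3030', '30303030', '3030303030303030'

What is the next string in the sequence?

φ(3030303030303030) expands symbol-by-symbol to 30 30 30 30 30 30 30 30 30 30 30 30 30 30 30 30; joining the 16 pieces gives the next term.

30303030303030303030303030303030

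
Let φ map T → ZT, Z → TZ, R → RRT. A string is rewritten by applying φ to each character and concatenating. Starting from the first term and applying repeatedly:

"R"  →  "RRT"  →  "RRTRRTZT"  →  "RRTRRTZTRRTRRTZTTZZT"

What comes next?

φ(RRTRRTZTRRTRRTZTTZZT) expands symbol-by-symbol to RRT RRT ZT RRT RRT ZT TZ ZT RRT RRT ZT RRT RRT ZT TZ ZT ZT TZ TZ ZT; joining the 20 pieces gives the next term.

RRTRRTZTRRTRRTZTTZZTRRTRRTZTRRTRRTZTTZZTZTTZTZZT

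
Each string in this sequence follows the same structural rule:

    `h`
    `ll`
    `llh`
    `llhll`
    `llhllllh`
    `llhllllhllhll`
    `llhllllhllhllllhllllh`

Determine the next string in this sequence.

Each term (from the third on) is the previous term followed by the one before it: term 3 = ll·h = llh.
Continuing: llhllllhllhllllhllllh · llhllllhllhll gives term 8.

llhllllhllhllllhllllhllhllllhllhll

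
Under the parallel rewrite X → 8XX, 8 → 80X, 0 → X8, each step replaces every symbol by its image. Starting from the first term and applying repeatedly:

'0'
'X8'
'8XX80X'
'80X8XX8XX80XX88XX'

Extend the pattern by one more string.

80XX88XX80X8XX8XX80X8XX8XX80XX88XX8XX80X80X8XX8XX

Applying the rule to each of the 17 symbols of 80X8XX8XX80XX88XX gives the pieces 80X X8 8XX 80X 8XX 8XX 80X 8XX 8XX 80X X8 8XX 8XX 80X 80X 8XX 8XX, which concatenate to the answer.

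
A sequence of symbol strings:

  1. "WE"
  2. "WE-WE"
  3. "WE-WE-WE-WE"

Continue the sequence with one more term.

WE-WE-WE-WE-WE-WE-WE-WE

Every step duplicates the string with '-' between the halves.
One more doubling of WE-WE-WE-WE gives the answer.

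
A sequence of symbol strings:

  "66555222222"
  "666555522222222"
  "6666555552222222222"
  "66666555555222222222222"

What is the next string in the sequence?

The n-th term is n-1 6's then n 5's then 2n 2's, where the shown terms are n = 3, 4, 5, 6.
For the next term, n = 7, so the run lengths are 6, 7, 14.

666666555555522222222222222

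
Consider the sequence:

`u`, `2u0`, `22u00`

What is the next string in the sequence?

Every step adds 2 to the front and 0 to the end of the previous string.
Applying this once more to 22u00:

222u000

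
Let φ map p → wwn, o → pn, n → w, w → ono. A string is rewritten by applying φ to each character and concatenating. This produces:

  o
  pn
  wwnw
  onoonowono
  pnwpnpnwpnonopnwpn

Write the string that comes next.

wwnwonowwnwwwnwonowwnwpnwpnwwnwonowwnw

φ(pnwpnpnwpnonopnwpn) expands symbol-by-symbol to wwn w ono wwn w wwn w ono wwn w pn w pn wwn w ono wwn w; joining the 18 pieces gives the next term.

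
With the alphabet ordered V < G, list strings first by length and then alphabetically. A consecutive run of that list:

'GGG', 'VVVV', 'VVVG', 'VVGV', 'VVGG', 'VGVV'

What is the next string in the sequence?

The successor of VGVV increments the rightmost position that isn't already G and resets every position after it to V.

VGVG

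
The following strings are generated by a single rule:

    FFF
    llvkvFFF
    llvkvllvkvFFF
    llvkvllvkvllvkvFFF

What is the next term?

Every step adds llvkv at the front: s(k+1) = llvkv·s(k).
One more step from llvkvllvkvllvkvFFF gives the answer.

llvkvllvkvllvkvllvkvFFF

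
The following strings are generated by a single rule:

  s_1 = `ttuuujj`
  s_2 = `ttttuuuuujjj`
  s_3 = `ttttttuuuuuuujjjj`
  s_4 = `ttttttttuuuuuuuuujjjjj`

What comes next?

ttttttttttuuuuuuuuuuujjjjjj

The n-th term is 2n t's then 2n+1 u's then n+1 j's (n = 1, 2, …).
For the next term, n = 5, so the run lengths are 10, 11, 6.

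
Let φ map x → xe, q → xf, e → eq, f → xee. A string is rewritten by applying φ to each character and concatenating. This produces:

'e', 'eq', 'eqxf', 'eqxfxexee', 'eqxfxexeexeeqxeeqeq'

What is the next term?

φ(eqxfxexeexeeqxeeqeq) expands symbol-by-symbol to eq xf xe xee xe eq xe eq eq xe eq eq xf xe eq eq xf eq xf; joining the 19 pieces gives the next term.

eqxfxexeexeeqxeeqeqxeeqeqxfxeeqeqxfeqxf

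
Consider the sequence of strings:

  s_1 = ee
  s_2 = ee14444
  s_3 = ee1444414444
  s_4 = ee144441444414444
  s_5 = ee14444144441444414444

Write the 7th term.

Every step adds 14444 to the end: s(k+1) = s(k)·14444.
From ee14444144441444414444, 2 further steps: ee14444144441444414444 → ee1444414444144441444414444 → (answer).

ee144441444414444144441444414444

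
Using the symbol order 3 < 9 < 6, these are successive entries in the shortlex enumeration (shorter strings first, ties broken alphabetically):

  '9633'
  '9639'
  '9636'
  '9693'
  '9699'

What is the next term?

9696

The successor of 9699 increments the rightmost position that isn't already 6 and resets every position after it to 3.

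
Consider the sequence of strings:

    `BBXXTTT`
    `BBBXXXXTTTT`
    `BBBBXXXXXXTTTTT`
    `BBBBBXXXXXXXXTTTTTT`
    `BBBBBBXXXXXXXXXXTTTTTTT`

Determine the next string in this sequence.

Term n consists of n+1 B's, followed by 2n X's, followed by n+2 T's (n = 1, 2, …).
Setting n = 6 gives 7, 12, 8 characters in each block.

BBBBBBBXXXXXXXXXXXXTTTTTTTT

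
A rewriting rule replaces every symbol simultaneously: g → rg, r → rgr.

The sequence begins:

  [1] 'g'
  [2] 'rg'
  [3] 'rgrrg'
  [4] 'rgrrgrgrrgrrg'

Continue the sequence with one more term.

rgrrgrgrrgrrgrgrrgrgrrgrrgrgrrgrrg

Applying the rule to each of the 13 symbols of rgrrgrgrrgrrg gives the pieces rgr rg rgr rgr rg rgr rg rgr rgr rg rgr rgr rg, which concatenate to the answer.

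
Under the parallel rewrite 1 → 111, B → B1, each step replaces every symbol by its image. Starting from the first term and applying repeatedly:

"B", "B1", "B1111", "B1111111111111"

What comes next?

Replace each of the 14 characters of B1111111111111 in place — B1 111 111 111 111 111 111 111 111 111 111 111 111 111 — and concatenate.

B1111111111111111111111111111111111111111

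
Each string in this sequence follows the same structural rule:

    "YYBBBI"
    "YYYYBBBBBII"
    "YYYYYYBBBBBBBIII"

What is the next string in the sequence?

YYYYYYYYBBBBBBBBBIIII

Term n consists of 2n Y's, followed by 2n+1 B's, followed by n I's (n = 1, 2, …).
At n = 4 the blocks have lengths 8, 9, 4.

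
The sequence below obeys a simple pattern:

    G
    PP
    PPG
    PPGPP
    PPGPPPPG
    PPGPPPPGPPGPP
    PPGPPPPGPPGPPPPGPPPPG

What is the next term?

From term 3 onward, concatenate the last term with the second-to-last: PP·G = PPG, PPG·PP = PPGPP, …
Continuing: PPGPPPPGPPGPPPPGPPPPG · PPGPPPPGPPGPP gives term 8.

PPGPPPPGPPGPPPPGPPPPGPPGPPPPGPPGPP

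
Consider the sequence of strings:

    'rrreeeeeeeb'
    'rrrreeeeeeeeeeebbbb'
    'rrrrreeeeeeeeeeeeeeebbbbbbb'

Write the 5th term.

Reading off run lengths: r runs 3, 4, 5; e runs 7, 11, 15; b runs 1, 4, 7 — each is linear in n (n = 1, 2, …).
Setting n = 5 gives 7, 23, 13 characters in each block.

rrrrrrreeeeeeeeeeeeeeeeeeeeeeebbbbbbbbbbbbb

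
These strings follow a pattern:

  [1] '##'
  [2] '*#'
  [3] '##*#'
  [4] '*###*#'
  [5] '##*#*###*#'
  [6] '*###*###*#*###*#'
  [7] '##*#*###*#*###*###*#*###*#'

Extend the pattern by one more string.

*###*###*#*###*###*#*###*#*###*###*#*###*#

From term 3 onward, concatenate the second-to-last term with the last: ##·*# = ##*#, *#·##*# = *###*#, …
Continuing: *###*###*#*###*# · ##*#*###*#*###*###*#*###*# gives term 8.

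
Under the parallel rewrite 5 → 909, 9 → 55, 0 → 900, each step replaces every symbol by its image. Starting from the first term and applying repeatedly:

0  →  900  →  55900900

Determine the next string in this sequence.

9099095590090055900900

Expanding 55900900: 5→909, 5→909, 9→55, 0→900, 0→900, 9→55, 0→900, 0→900. Concatenated: 909 909 55 900 900 55 900 900.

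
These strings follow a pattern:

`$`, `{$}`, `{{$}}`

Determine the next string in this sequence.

Every step adds { to the front and } to the end of the previous string.
So the next term is {·{{$}}·}.

{{{$}}}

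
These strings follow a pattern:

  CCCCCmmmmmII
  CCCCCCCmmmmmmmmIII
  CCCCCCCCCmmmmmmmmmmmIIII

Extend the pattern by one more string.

CCCCCCCCCCCmmmmmmmmmmmmmmIIIII

Term n consists of 2n+1 C's, followed by 3n-1 m's, followed by n I's, where the shown terms are n = 2, 3, 4.
For the next term, n = 5, so the run lengths are 11, 14, 5.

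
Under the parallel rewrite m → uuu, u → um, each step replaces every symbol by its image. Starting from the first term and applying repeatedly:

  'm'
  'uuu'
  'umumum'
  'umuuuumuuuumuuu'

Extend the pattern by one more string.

Rewriting the 15 symbols of umuuuumuuuumuuu one by one yields um uuu um um um um uuu um um um um uuu um um um; concatenated:

umuuuumumumumuuuumumumumuuuumumum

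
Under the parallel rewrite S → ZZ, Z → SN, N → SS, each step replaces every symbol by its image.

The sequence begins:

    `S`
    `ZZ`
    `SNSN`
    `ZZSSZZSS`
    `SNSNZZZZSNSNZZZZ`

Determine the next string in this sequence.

ZZSSZZSSSNSNSNSNZZSSZZSSSNSNSNSN

Applying the rule to each of the 16 symbols of SNSNZZZZSNSNZZZZ gives the pieces ZZ SS ZZ SS SN SN SN SN ZZ SS ZZ SS SN SN SN SN, which concatenate to the answer.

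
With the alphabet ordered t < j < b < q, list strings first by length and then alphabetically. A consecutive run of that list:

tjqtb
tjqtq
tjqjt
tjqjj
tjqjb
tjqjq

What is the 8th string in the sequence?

Stepping forward 2 times from tjqjq: tjqjq → tjqbt, then the target.

tjqbj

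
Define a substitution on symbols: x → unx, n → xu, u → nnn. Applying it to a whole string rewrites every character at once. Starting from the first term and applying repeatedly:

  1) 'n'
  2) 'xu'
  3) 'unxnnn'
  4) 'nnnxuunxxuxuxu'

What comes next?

xuxuxuunxnnnnnnxuunxunxnnnunxnnnunxnnn

Replace each of the 14 characters of nnnxuunxxuxuxu in place — xu xu xu unx nnn nnn xu unx unx nnn unx nnn unx nnn — and concatenate.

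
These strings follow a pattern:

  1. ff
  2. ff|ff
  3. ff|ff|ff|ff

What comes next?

ff|ff|ff|ff|ff|ff|ff|ff

Each string is two copies of the previous one joined by '|'.
One more doubling of ff|ff|ff|ff gives the answer.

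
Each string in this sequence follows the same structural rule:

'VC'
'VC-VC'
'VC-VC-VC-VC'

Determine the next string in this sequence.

Every step duplicates the string with '-' between the halves.
Doubling VC-VC-VC-VC with '-' between the halves:

VC-VC-VC-VC-VC-VC-VC-VC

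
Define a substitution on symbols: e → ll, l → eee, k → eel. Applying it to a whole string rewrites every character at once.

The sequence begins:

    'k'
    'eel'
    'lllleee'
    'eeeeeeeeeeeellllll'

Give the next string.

Rewriting the 18 symbols of eeeeeeeeeeeellllll one by one yields ll ll ll ll ll ll ll ll ll ll ll ll eee eee eee eee eee eee; concatenated:

lllllllllllllllllllllllleeeeeeeeeeeeeeeeee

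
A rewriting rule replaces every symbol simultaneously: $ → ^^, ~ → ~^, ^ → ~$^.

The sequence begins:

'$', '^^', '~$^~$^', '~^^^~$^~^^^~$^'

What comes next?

Rewriting the 14 symbols of ~^^^~$^~^^^~$^ one by one yields ~^ ~$^ ~$^ ~$^ ~^ ^^ ~$^ ~^ ~$^ ~$^ ~$^ ~^ ^^ ~$^; concatenated:

~^~$^~$^~$^~^^^~$^~^~$^~$^~$^~^^^~$^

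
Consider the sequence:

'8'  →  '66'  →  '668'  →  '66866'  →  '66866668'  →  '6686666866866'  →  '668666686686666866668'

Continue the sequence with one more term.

From term 3 onward, concatenate the last term with the second-to-last: 66·8 = 668, 668·66 = 66866, …
Continuing: 668666686686666866668 · 6686666866866 gives term 8.

6686666866866668666686686666866866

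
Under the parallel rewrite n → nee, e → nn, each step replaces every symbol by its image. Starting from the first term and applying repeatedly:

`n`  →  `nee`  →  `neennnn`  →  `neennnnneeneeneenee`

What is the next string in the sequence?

Rewriting the 19 symbols of neennnnneeneeneenee one by one yields nee nn nn nee nee nee nee nee nn nn nee nn nn nee nn nn nee nn nn; concatenated:

neennnnneeneeneeneeneennnnneennnnneennnnneennnn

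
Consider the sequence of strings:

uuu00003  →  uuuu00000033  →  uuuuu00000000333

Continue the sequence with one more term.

The n-th term is n+1 u's then 2n 0's then n-1 3's, where the shown terms are n = 2, 3, 4.
At n = 5 the blocks have lengths 6, 10, 4.

uuuuuu00000000003333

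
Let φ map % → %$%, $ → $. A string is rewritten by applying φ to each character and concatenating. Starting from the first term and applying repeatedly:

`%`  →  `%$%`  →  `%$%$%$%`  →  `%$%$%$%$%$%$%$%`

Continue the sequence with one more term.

Replace each of the 15 characters of %$%$%$%$%$%$%$% in place — %$% $ %$% $ %$% $ %$% $ %$% $ %$% $ %$% $ %$% — and concatenate.

%$%$%$%$%$%$%$%$%$%$%$%$%$%$%$%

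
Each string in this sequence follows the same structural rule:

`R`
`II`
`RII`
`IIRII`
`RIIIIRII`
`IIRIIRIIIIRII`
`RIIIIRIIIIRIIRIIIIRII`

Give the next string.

IIRIIRIIIIRIIRIIIIRIIIIRIIRIIIIRII

From term 3 onward, concatenate the second-to-last term with the last: R·II = RII, II·RII = IIRII, …
The next term joins IIRIIRIIIIRII and RIIIIRIIIIRIIRIIIIRII.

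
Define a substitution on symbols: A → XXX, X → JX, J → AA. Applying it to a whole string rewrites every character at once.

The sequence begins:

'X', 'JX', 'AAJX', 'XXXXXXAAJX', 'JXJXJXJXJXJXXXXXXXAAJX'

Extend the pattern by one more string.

Replace each of the 22 characters of JXJXJXJXJXJXXXXXXXAAJX in place — AA JX AA JX AA JX AA JX AA JX AA JX JX JX JX JX JX JX XXX XXX AA JX — and concatenate.

AAJXAAJXAAJXAAJXAAJXAAJXJXJXJXJXJXJXXXXXXXAAJX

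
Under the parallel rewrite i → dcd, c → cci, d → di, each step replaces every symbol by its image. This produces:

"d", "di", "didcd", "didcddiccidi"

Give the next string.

Apply φ to didcddiccidi symbol by symbol: d→di, i→dcd, d→di, c→cci, d→di, d→di, i→dcd, c→cci, c→cci, i→dcd, d→di, i→dcd; joined: di dcd di cci di di dcd cci cci dcd di dcd.

didcddiccidididcdcciccidcddidcd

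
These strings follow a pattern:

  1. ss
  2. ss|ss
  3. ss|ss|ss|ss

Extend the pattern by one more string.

Every step duplicates the string with '|' between the halves.
Doubling ss|ss|ss|ss with '|' between the halves:

ss|ss|ss|ss|ss|ss|ss|ss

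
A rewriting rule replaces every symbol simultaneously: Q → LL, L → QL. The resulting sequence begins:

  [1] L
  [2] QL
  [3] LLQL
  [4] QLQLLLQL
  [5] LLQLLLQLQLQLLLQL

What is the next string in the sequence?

Applying the rule to each of the 16 symbols of LLQLLLQLQLQLLLQL gives the pieces QL QL LL QL QL QL LL QL LL QL LL QL QL QL LL QL, which concatenate to the answer.

QLQLLLQLQLQLLLQLLLQLLLQLQLQLLLQL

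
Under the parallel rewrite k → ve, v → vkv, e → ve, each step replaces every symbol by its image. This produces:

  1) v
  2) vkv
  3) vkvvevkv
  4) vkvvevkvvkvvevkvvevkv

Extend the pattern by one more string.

φ(vkvvevkvvkvvevkvvevkv) expands symbol-by-symbol to vkv ve vkv vkv ve vkv ve vkv vkv ve vkv vkv ve vkv ve vkv vkv ve vkv ve vkv; joining the 21 pieces gives the next term.

vkvvevkvvkvvevkvvevkvvkvvevkvvkvvevkvvevkvvkvvevkvvevkv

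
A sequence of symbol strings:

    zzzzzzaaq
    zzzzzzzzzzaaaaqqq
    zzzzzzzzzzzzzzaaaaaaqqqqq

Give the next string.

zzzzzzzzzzzzzzzzzzaaaaaaaaqqqqqqq

Each string has the form z^{4n+2} a^{2n} q^{2n-1} (n = 1, 2, …).
Setting n = 4 gives 18, 8, 7 characters in each block.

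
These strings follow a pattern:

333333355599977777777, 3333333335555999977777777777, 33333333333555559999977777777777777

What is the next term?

333333333333355555599999977777777777777777

Term n consists of 2n+1 3's, followed by n 5's, followed by n 9's, followed by 3n-1 7's, where the shown terms are n = 3, 4, 5.
For the next term, n = 6, so the run lengths are 13, 6, 6, 17.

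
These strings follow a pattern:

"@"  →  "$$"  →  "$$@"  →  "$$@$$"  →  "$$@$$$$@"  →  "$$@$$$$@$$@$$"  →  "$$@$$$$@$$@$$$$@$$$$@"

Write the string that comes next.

$$@$$$$@$$@$$$$@$$$$@$$@$$$$@$$@$$

From term 3 onward, concatenate the last term with the second-to-last: $$·@ = $$@, $$@·$$ = $$@$$, …
The next term joins $$@$$$$@$$@$$$$@$$$$@ and $$@$$$$@$$@$$.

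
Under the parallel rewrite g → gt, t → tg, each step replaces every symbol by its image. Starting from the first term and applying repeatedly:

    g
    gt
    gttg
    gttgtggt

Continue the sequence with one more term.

Rewriting each symbol of gttgtggt: g→gt, t→tg, t→tg, g→gt, t→tg, g→gt, g→gt, t→tg, which concatenates to gt tg tg gt tg gt gt tg.

gttgtggttggtgttg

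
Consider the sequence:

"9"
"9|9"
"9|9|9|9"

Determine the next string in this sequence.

s(k+1) = s(k)·|·s(k) — each term doubles the last with '|' between the halves.
Doubling 9|9|9|9 with '|' between the halves:

9|9|9|9|9|9|9|9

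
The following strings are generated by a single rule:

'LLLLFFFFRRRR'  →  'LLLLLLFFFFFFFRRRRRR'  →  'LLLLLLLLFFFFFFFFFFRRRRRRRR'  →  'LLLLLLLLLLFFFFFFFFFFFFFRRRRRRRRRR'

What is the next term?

LLLLLLLLLLLLFFFFFFFFFFFFFFFFRRRRRRRRRRRR

Each string has the form L^{2n} F^{3n-2} R^{2n}, where the shown terms are n = 2, 3, 4, 5.
For the next term, n = 6, so the run lengths are 12, 16, 12.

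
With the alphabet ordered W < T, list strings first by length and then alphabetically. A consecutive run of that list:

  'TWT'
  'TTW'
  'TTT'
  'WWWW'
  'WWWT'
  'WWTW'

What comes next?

WWTT

Treat WWTW as a base-2 numeral over the given alphabet and add one, carrying through any trailing T's.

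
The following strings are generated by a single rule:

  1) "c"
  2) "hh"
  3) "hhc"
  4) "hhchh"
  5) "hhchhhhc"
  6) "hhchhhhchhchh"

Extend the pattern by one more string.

This is a Fibonacci-style word recurrence s(k) = s(k−1)·s(k−2): e.g. hh·c = hhc.
Continuing: hhchhhhchhchh · hhchhhhc gives term 7.

hhchhhhchhchhhhchhhhc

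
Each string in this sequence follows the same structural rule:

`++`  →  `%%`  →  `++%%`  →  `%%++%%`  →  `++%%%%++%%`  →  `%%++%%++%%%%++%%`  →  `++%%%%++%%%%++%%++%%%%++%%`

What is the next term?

%%++%%++%%%%++%%++%%%%++%%%%++%%++%%%%++%%

This is a Fibonacci-style word recurrence s(k) = s(k−2)·s(k−1): e.g. ++·%% = ++%%.
The next term joins %%++%%++%%%%++%% and ++%%%%++%%%%++%%++%%%%++%%.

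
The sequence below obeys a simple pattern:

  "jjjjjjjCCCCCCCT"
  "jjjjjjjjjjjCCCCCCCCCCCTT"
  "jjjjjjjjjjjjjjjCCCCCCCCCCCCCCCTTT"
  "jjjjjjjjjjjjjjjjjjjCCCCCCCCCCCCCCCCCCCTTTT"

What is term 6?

jjjjjjjjjjjjjjjjjjjjjjjjjjjCCCCCCCCCCCCCCCCCCCCCCCCCCCTTTTTT

Each string has the form j^{4n-1} C^{4n-1} T^{n-1}, where the shown terms are n = 2, 3, 4, 5.
For term 6, n = 7, so the run lengths are 27, 27, 6.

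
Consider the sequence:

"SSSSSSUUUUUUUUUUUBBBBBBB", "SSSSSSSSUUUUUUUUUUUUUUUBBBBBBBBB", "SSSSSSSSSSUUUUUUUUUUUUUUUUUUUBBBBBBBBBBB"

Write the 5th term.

The n-th term is 2n+2 S's then 4n+3 U's then 2n+3 B's, where the shown terms are n = 2, 3, 4.
Setting n = 6 gives 14, 27, 15 characters in each block.

SSSSSSSSSSSSSSUUUUUUUUUUUUUUUUUUUUUUUUUUUBBBBBBBBBBBBBBB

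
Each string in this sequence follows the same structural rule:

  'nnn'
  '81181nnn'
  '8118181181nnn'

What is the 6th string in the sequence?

Every step adds 81181 at the front: s(k+1) = 81181·s(k).
From 8118181181nnn, 3 further steps: 8118181181nnn → 811818118181181nnn → 81181811818118181181nnn → (answer).

8118181181811818118181181nnn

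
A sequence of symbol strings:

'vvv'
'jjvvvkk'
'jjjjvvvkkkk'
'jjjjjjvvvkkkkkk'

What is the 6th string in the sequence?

Every step adds jj to the front and kk to the end of the previous string.
From jjjjjjvvvkkkkkk, 2 further steps: jjjjjjvvvkkkkkk → jjjjjjjjvvvkkkkkkkk → (answer).

jjjjjjjjjjvvvkkkkkkkkkk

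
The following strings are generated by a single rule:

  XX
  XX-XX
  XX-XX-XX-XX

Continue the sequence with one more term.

s(k+1) = s(k)·-·s(k) — each term doubles the last with '-' between the halves.
Doubling XX-XX-XX-XX with '-' between the halves:

XX-XX-XX-XX-XX-XX-XX-XX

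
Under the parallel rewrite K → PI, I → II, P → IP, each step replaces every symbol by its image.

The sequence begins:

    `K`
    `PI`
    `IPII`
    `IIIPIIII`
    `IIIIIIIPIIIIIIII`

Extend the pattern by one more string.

IIIIIIIIIIIIIIIPIIIIIIIIIIIIIIII

Replace each of the 16 characters of IIIIIIIPIIIIIIII in place — II II II II II II II IP II II II II II II II II — and concatenate.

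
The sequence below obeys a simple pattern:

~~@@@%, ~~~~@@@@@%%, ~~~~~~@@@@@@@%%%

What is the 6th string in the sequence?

The n-th term is 2n ~'s then 2n+1 @'s then n %'s (n = 1, 2, …).
For term 6, n = 6, so the run lengths are 12, 13, 6.

~~~~~~~~~~~~@@@@@@@@@@@@@%%%%%%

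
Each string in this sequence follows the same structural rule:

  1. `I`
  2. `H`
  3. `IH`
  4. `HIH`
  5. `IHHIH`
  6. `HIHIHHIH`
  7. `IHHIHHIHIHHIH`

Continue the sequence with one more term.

Each term (from the third on) is the two preceding terms concatenated in order: term 3 = I·H = IH.
So term 8 is HIHIHHIH·IHHIHHIHIHHIH.

HIHIHHIHIHHIHHIHIHHIH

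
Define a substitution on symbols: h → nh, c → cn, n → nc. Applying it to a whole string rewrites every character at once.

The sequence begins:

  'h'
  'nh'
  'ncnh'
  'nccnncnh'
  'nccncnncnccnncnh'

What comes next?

Replace each of the 16 characters of nccncnncnccnncnh in place — nc cn cn nc cn nc nc cn nc cn cn nc nc cn nc nh — and concatenate.

nccncnnccnncnccnnccncnncnccnncnh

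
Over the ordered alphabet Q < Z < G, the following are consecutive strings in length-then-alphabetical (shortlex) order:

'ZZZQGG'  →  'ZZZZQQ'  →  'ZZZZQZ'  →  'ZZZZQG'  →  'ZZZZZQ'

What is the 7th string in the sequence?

ZZZZZG

Continuing the enumeration 2 steps past ZZZZZQ: ZZZZZQ → ZZZZZZ → (answer).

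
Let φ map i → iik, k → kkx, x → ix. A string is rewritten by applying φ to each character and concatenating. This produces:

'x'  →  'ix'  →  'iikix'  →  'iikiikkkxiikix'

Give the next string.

iikiikkkxiikiikkkxkkxkkxixiikiikkkxiikix

Applying the rule to each of the 14 symbols of iikiikkkxiikix gives the pieces iik iik kkx iik iik kkx kkx kkx ix iik iik kkx iik ix, which concatenate to the answer.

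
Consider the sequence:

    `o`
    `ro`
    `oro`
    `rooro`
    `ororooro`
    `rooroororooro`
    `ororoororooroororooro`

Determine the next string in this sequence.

rooroororooroororoororooroororooro

This is a Fibonacci-style word recurrence s(k) = s(k−2)·s(k−1): e.g. o·ro = oro.
So term 8 is rooroororooro·ororoororooroororooro.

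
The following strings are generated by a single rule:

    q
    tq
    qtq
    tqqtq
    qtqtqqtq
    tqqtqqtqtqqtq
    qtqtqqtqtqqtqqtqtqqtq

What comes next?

This is a Fibonacci-style word recurrence s(k) = s(k−2)·s(k−1): e.g. q·tq = qtq.
The next term joins tqqtqqtqtqqtq and qtqtqqtqtqqtqqtqtqqtq.

tqqtqqtqtqqtqqtqtqqtqtqqtqqtqtqqtq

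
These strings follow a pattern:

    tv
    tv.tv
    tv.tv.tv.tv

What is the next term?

Each string is two copies of the previous one joined by '.'.
Doubling tv.tv.tv.tv with '.' between the halves:

tv.tv.tv.tv.tv.tv.tv.tv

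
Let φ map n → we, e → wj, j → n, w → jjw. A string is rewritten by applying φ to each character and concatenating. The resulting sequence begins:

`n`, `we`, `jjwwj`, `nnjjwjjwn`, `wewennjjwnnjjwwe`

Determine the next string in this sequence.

Rewriting the 16 symbols of wewennjjwnnjjwwe one by one yields jjw wj jjw wj we we n n jjw we we n n jjw jjw wj; concatenated:

jjwwjjjwwjwewennjjwwewennjjwjjwwj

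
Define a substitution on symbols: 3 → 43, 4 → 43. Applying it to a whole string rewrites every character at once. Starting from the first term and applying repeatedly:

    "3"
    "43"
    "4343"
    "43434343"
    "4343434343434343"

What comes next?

φ(4343434343434343) expands symbol-by-symbol to 43 43 43 43 43 43 43 43 43 43 43 43 43 43 43 43; joining the 16 pieces gives the next term.

43434343434343434343434343434343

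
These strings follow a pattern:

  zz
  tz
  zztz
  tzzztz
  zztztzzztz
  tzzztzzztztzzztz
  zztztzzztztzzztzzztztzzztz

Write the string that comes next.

tzzztzzztztzzztzzztztzzztztzzztzzztztzzztz

From term 3 onward, concatenate the second-to-last term with the last: zz·tz = zztz, tz·zztz = tzzztz, …
Continuing: tzzztzzztztzzztz · zztztzzztztzzztzzztztzzztz gives term 8.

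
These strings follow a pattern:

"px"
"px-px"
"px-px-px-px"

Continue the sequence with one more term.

Each string is two copies of the previous one joined by '-'.
One more doubling of px-px-px-px gives the answer.

px-px-px-px-px-px-px-px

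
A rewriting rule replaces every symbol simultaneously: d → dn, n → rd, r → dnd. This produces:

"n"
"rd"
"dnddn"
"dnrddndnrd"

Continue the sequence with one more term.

dnrddnddndnrddnrddnddn

Apply φ to dnrddndnrd symbol by symbol: d→dn, n→rd, r→dnd, d→dn, d→dn, n→rd, d→dn, n→rd, r→dnd, d→dn; joined: dn rd dnd dn dn rd dn rd dnd dn.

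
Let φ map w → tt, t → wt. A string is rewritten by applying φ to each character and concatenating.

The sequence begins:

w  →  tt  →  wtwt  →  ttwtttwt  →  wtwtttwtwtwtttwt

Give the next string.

ttwtttwtwtwtttwtttwtttwtwtwtttwt

Applying the rule to each of the 16 symbols of wtwtttwtwtwtttwt gives the pieces tt wt tt wt wt wt tt wt tt wt tt wt wt wt tt wt, which concatenate to the answer.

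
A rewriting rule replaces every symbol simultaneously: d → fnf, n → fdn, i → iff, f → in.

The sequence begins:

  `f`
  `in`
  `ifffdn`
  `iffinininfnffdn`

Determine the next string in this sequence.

iffininifffdnifffdnifffdninfdnininfnffdn

Applying the rule to each of the 15 symbols of iffinininfnffdn gives the pieces iff in in iff fdn iff fdn iff fdn in fdn in in fnf fdn, which concatenate to the answer.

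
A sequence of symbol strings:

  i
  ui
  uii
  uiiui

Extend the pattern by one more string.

uiiuiuii

From term 3 onward, concatenate the last term with the second-to-last: ui·i = uii, uii·ui = uiiui, …
Continuing: uiiui · uii gives term 5.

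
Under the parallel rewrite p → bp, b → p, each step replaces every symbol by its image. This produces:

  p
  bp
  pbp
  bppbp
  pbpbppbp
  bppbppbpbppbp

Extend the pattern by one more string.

Rewriting the 13 symbols of bppbppbpbppbp one by one yields p bp bp p bp bp p bp p bp bp p bp; concatenated:

pbpbppbpbppbppbpbppbp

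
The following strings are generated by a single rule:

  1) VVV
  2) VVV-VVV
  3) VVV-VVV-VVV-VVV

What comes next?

s(k+1) = s(k)·-·s(k) — each term doubles the last with '-' between the halves.
Doubling VVV-VVV-VVV-VVV with '-' between the halves:

VVV-VVV-VVV-VVV-VVV-VVV-VVV-VVV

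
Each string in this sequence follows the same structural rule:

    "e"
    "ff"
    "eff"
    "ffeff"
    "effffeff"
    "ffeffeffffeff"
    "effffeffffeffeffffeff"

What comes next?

ffeffeffffeffeffffeffffeffeffffeff

Each term (from the third on) is the two preceding terms concatenated in order: term 3 = e·ff = eff.
So term 8 is ffeffeffffeff·effffeffffeffeffffeff.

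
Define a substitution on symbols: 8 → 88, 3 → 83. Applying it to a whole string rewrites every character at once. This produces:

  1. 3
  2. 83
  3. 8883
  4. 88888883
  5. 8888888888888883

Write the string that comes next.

Rewriting the 16 symbols of 8888888888888883 one by one yields 88 88 88 88 88 88 88 88 88 88 88 88 88 88 88 83; concatenated:

88888888888888888888888888888883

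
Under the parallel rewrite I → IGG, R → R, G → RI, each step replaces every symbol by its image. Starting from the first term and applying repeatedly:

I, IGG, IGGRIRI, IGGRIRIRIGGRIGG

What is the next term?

Applying the rule to each of the 15 symbols of IGGRIRIRIGGRIGG gives the pieces IGG RI RI R IGG R IGG R IGG RI RI R IGG RI RI, which concatenate to the answer.

IGGRIRIRIGGRIGGRIGGRIRIRIGGRIRI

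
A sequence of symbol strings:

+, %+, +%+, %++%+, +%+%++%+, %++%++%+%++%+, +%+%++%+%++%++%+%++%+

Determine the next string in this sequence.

%++%++%+%++%++%+%++%+%++%++%+%++%+

From term 3 onward, concatenate the second-to-last term with the last: +·%+ = +%+, %+·+%+ = %++%+, …
Continuing: %++%++%+%++%+ · +%+%++%+%++%++%+%++%+ gives term 8.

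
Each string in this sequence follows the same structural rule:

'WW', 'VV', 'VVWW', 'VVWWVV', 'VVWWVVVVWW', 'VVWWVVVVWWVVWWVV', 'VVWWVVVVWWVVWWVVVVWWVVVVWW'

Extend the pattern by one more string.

From term 3 onward, concatenate the last term with the second-to-last: VV·WW = VVWW, VVWW·VV = VVWWVV, …
Continuing: VVWWVVVVWWVVWWVVVVWWVVVVWW · VVWWVVVVWWVVWWVV gives term 8.

VVWWVVVVWWVVWWVVVVWWVVVVWWVVWWVVVVWWVVWWVV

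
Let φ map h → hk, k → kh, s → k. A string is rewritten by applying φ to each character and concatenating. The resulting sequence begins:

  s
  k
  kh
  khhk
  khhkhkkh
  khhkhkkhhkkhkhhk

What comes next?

φ(khhkhkkhhkkhkhhk) expands symbol-by-symbol to kh hk hk kh hk kh kh hk hk kh kh hk kh hk hk kh; joining the 16 pieces gives the next term.

khhkhkkhhkkhkhhkhkkhkhhkkhhkhkkh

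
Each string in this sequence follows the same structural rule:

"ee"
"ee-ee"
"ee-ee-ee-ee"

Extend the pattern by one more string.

s(k+1) = s(k)·-·s(k) — each term doubles the last with '-' between the halves.
Doubling ee-ee-ee-ee with '-' between the halves:

ee-ee-ee-ee-ee-ee-ee-ee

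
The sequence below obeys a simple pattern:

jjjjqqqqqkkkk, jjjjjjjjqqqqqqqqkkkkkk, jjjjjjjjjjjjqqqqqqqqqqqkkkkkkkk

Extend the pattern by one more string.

jjjjjjjjjjjjjjjjqqqqqqqqqqqqqqkkkkkkkkkk

Term n consists of 4n j's, followed by 3n+2 q's, followed by 2n+2 k's (n = 1, 2, …).
At n = 4 the blocks have lengths 16, 14, 10.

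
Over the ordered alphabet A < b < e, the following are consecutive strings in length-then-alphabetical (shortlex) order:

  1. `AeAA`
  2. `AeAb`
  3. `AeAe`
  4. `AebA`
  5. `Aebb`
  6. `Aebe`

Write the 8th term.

Advancing 2 positions from Aebe through Aebe → AeeA reaches term 8.

Aeeb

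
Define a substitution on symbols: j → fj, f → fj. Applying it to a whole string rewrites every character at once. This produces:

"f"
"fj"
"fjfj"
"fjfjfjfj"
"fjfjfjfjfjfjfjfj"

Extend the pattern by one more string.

Rewriting the 16 symbols of fjfjfjfjfjfjfjfj one by one yields fj fj fj fj fj fj fj fj fj fj fj fj fj fj fj fj; concatenated:

fjfjfjfjfjfjfjfjfjfjfjfjfjfjfjfj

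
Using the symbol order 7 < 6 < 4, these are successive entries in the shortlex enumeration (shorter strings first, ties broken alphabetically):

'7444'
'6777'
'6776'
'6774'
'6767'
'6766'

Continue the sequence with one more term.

6764

Find the rightmost character of 6766 below 4, bump it to the next letter, and reset everything to its right to 7.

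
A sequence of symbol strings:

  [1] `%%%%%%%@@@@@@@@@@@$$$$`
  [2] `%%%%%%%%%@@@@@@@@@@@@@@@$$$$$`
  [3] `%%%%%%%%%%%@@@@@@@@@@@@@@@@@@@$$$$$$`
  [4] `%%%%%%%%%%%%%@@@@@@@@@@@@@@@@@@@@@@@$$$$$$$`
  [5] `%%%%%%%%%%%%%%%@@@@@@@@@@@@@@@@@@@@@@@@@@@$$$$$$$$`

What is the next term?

%%%%%%%%%%%%%%%%%@@@@@@@@@@@@@@@@@@@@@@@@@@@@@@@$$$$$$$$$

Term n consists of 2n+1 %'s, followed by 4n-1 @'s, followed by n+1 $'s, where the shown terms are n = 3, 4, 5, 6, 7.
Setting n = 8 gives 17, 31, 9 characters in each block.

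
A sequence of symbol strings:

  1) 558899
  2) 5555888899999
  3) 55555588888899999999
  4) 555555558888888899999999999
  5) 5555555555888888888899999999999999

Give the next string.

Each string has the form 5^{2n} 8^{2n} 9^{3n-1} (n = 1, 2, …).
For the next term, n = 6, so the run lengths are 12, 12, 17.

55555555555588888888888899999999999999999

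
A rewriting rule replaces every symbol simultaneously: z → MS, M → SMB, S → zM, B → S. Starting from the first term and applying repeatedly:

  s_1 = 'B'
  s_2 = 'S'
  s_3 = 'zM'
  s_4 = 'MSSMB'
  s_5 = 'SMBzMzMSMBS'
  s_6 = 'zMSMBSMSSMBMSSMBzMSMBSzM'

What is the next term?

Rewriting the 24 symbols of zMSMBSMSSMBMSSMBzMSMBSzM one by one yields MS SMB zM SMB S zM SMB zM zM SMB S SMB zM zM SMB S MS SMB zM SMB S zM MS SMB; concatenated:

MSSMBzMSMBSzMSMBzMzMSMBSSMBzMzMSMBSMSSMBzMSMBSzMMSSMB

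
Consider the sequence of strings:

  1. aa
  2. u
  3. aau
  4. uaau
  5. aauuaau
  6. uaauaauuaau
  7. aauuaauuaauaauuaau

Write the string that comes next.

uaauaauuaauaauuaauuaauaauuaau

Each term (from the third on) is the two preceding terms concatenated in order: term 3 = aa·u = aau.
Continuing: uaauaauuaau · aauuaauuaauaauuaau gives term 8.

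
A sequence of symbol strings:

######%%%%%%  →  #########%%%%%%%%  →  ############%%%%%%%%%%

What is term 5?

##################%%%%%%%%%%%%%%

Each string has the form #^{3n} %^{2n+2}, where the shown terms are n = 2, 3, 4.
At n = 6 the blocks have lengths 18, 14.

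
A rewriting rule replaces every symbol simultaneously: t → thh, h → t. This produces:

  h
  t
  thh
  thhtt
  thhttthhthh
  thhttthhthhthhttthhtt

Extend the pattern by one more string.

Applying the rule to each of the 21 symbols of thhttthhthhthhttthhtt gives the pieces thh t t thh thh thh t t thh t t thh t t thh thh thh t t thh thh, which concatenate to the answer.

thhttthhthhthhttthhttthhttthhthhthhttthhthh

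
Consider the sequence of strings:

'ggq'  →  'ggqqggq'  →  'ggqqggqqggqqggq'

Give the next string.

ggqqggqqggqqggqqggqqggqqggqqggq

s(k+1) = s(k)·q·s(k) — each term doubles the last with 'q' between the halves.
So the next term is two copies of ggqqggqqggqqggq with 'q' between the halves.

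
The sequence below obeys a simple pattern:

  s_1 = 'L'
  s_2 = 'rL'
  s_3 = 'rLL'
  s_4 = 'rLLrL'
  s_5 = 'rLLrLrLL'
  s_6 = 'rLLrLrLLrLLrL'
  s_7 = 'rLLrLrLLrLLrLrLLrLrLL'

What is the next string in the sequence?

rLLrLrLLrLLrLrLLrLrLLrLLrLrLLrLLrL

Each term (from the third on) is the previous term followed by the one before it: term 3 = rL·L = rLL.
So term 8 is rLLrLrLLrLLrLrLLrLrLL·rLLrLrLLrLLrL.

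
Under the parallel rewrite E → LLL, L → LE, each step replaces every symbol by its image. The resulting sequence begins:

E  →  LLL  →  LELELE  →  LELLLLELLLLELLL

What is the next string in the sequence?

Replace each of the 15 characters of LELLLLELLLLELLL in place — LE LLL LE LE LE LE LLL LE LE LE LE LLL LE LE LE — and concatenate.

LELLLLELELELELLLLELELELELLLLELELE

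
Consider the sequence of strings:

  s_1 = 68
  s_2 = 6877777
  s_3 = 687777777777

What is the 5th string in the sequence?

6877777777777777777777

Every step adds 77777 to the end: s(k+1) = s(k)·77777.
From 687777777777, 2 further steps: 687777777777 → 68777777777777777 → (answer).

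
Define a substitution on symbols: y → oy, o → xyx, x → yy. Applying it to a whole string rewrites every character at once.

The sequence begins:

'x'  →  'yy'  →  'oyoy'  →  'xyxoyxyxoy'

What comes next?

yyoyyyxyxoyyyoyyyxyxoy

Expanding xyxoyxyxoy: x→yy, y→oy, x→yy, o→xyx, y→oy, x→yy, y→oy, x→yy, o→xyx, y→oy. Concatenated: yy oy yy xyx oy yy oy yy xyx oy.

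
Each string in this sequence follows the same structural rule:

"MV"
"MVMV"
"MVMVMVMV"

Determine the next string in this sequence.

MVMVMVMVMVMVMVMV

s(k+1) = s(k)·s(k) — each term doubles the last.
One more doubling of MVMVMVMV gives the answer.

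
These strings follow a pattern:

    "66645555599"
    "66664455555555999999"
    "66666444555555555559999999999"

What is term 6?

Each string has the form 6^{n+2} 4^{n} 5^{3n+2} 9^{4n-2} (n = 1, 2, …).
For term 6, n = 6, so the run lengths are 8, 6, 20, 22.

66666666444444555555555555555555559999999999999999999999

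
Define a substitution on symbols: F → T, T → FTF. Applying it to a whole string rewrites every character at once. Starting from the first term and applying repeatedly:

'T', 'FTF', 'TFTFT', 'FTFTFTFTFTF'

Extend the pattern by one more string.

TFTFTFTFTFTFTFTFTFTFT

Apply φ to FTFTFTFTFTF symbol by symbol: F→T, T→FTF, F→T, T→FTF, F→T, T→FTF, F→T, T→FTF, F→T, T→FTF, F→T; joined: T FTF T FTF T FTF T FTF T FTF T.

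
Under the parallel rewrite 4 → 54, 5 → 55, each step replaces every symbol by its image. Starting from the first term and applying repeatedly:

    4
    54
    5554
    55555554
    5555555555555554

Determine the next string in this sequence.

Replace each of the 16 characters of 5555555555555554 in place — 55 55 55 55 55 55 55 55 55 55 55 55 55 55 55 54 — and concatenate.

55555555555555555555555555555554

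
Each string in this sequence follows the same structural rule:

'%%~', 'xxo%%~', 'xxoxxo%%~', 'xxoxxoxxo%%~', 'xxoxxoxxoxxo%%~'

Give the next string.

The strings grow by a fixed prefix xxo each time.
Applying this once more to xxoxxoxxoxxo%%~:

xxoxxoxxoxxoxxo%%~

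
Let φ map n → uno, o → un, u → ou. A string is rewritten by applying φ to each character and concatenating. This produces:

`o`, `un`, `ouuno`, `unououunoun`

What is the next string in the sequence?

ouunounouunououunounouuno

Expanding unououunoun: u→ou, n→uno, o→un, u→ou, o→un, u→ou, u→ou, n→uno, o→un, u→ou, n→uno. Concatenated: ou uno un ou un ou ou uno un ou uno.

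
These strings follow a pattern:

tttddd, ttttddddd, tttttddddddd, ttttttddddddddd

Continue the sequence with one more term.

tttttttddddddddddd

Each string has the form t^{n+1} d^{2n-1}, where the shown terms are n = 2, 3, 4, 5.
Setting n = 6 gives 7, 11 characters in each block.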